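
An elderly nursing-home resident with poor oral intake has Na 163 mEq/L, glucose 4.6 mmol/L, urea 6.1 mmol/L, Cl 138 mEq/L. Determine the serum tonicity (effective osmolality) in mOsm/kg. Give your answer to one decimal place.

Effective osmolality excludes urea (freely permeant across cell membranes):
2·Na + glucose
= 2·163 + 4.6
= 326 + 4.6
= 330.6 mOsm/kg

330.6 mOsm/kg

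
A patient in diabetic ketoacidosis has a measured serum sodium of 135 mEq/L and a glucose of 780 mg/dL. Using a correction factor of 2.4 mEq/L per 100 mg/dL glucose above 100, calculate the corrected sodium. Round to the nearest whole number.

151 mEq/L

Corrected Na = measured Na + 2.4 · (glucose − 100)/100
= 135 + 2.4 · (780 − 100)/100
= 135 + 16.3
= 151.3 mEq/L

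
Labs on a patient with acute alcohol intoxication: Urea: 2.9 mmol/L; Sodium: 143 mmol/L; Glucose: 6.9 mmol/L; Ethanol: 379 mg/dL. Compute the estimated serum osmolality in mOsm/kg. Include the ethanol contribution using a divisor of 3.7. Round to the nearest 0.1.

Calculated osmolality = 2·Na + glucose + urea + ethanol/3.7
= 2·143 + 6.9 + 2.9 + 379/3.7
= 286 + 6.90 + 2.90 + 102.43
= 398.23 mOsm/kg

398.2 mOsm/kg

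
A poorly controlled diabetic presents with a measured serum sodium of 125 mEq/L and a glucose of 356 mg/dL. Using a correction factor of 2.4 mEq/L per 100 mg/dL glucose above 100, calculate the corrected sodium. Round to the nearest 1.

Corrected Na = measured Na + 2.4 · (glucose − 100)/100
= 125 + 2.4 · (356 − 100)/100
= 125 + 6.1
= 131.1 mEq/L

131 mEq/L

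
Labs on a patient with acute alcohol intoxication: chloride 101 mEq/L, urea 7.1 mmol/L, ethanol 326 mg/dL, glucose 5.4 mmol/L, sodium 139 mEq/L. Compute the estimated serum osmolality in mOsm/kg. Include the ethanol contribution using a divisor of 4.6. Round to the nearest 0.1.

Calculated osmolality = 2·Na + glucose + urea + ethanol/4.6
= 2·139 + 5.4 + 7.1 + 326/4.6
= 278 + 5.40 + 7.10 + 70.87
= 361.37 mOsm/kg

361.4 mOsm/kg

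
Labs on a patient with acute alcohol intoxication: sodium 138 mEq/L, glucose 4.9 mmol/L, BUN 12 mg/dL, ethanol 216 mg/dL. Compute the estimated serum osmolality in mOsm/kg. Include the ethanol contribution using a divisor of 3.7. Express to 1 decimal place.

343.6 mOsm/kg

Calculated osmolality = 2·Na + glucose + BUN/2.8 + ethanol/3.7
= 2·138 + 4.9 + 12/2.8 + 216/3.7
= 276 + 4.90 + 4.29 + 58.38
= 343.57 mOsm/kg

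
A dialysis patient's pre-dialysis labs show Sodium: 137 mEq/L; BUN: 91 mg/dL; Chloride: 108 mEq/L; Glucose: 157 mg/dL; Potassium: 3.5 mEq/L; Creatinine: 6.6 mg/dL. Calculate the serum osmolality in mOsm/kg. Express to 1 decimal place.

Calculated osmolality = 2·Na + glucose/18 + BUN/2.8
= 2·137 + 157/18 + 91/2.8
= 274 + 8.72 + 32.50
= 315.22 mOsm/kg

315.2 mOsm/kg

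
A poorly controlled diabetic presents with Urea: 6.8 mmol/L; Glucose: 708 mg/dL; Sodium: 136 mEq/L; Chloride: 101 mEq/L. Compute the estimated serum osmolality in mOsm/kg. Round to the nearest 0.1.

318.1 mOsm/kg

Calculated osmolality = 2·Na + glucose/18 + urea
= 2·136 + 708/18 + 6.8
= 272 + 39.33 + 6.80
= 318.13 mOsm/kg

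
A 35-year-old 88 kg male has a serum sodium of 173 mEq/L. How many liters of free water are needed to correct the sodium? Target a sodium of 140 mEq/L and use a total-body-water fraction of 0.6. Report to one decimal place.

TBW = 0.6 · 88 = 52.8 L
Free water deficit = TBW · (Na/140 − 1)
= 52.8 · (173/140 − 1)
= 52.8 · 0.2357
= 12.44 L

12.4 L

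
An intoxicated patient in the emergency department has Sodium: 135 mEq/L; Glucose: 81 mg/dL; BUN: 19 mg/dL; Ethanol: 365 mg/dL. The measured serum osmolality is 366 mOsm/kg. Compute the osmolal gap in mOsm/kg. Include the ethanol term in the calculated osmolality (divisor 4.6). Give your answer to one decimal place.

5.4 mOsm/kg

Calculated osmolality = 2·Na + glucose/18 + BUN/2.8 + ethanol/4.6
= 2·135 + 81/18 + 19/2.8 + 365/4.6
= 270 + 4.50 + 6.79 + 79.35
= 360.64 mOsm/kg ≈ 360.6 mOsm/kg
Osmolar gap = measured − calculated = 366 − 360.6 = 5.4 mOsm/kg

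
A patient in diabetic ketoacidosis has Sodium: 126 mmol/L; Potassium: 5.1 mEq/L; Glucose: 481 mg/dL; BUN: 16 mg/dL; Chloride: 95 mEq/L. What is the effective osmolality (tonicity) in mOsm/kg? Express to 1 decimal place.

278.7 mOsm/kg

Effective osmolality excludes urea (freely permeant across cell membranes):
2·Na + glucose/18
= 2·126 + 481/18
= 252 + 26.72
= 278.72 mOsm/kg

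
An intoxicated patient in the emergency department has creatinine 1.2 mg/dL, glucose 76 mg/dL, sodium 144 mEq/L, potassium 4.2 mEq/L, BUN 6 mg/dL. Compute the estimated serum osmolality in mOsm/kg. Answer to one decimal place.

294.4 mOsm/kg

Calculated osmolality = 2·Na + glucose/18 + BUN/2.8
= 2·144 + 76/18 + 6/2.8
= 288 + 4.22 + 2.14
= 294.36 mOsm/kg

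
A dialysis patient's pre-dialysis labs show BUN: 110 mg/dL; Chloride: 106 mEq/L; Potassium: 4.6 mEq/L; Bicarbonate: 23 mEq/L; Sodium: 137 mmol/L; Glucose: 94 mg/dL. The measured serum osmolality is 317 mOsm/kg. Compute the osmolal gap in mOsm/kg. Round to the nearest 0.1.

Calculated osmolality = 2·Na + glucose/18 + BUN/2.8
= 2·137 + 94/18 + 110/2.8
= 274 + 5.22 + 39.29
= 318.51 mOsm/kg ≈ 318.5 mOsm/kg
Osmolar gap = measured − calculated = 317 − 318.5 = -1.5 mOsm/kg

-1.5 mOsm/kg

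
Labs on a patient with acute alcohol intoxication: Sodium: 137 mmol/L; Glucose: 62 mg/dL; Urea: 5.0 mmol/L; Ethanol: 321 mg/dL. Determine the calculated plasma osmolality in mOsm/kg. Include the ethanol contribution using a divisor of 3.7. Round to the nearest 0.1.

Calculated osmolality = 2·Na + glucose/18 + urea + ethanol/3.7
= 2·137 + 62/18 + 5 + 321/3.7
= 274 + 3.44 + 5 + 86.76
= 369.2 mOsm/kg

369.2 mOsm/kg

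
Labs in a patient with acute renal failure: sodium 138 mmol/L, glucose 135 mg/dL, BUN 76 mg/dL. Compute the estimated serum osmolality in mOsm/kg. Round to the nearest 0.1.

310.6 mOsm/kg

Calculated osmolality = 2·Na + glucose/18 + BUN/2.8
= 2·138 + 135/18 + 76/2.8
= 276 + 7.50 + 27.14
= 310.64 mOsm/kg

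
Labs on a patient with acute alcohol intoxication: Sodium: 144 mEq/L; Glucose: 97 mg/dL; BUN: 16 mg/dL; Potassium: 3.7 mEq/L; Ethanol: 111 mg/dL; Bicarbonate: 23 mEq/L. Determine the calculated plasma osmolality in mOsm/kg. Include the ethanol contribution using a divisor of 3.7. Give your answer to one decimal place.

Calculated osmolality = 2·Na + glucose/18 + BUN/2.8 + ethanol/3.7
= 2·144 + 97/18 + 16/2.8 + 111/3.7
= 288 + 5.39 + 5.71 + 30
= 329.1 mOsm/kg

329.1 mOsm/kg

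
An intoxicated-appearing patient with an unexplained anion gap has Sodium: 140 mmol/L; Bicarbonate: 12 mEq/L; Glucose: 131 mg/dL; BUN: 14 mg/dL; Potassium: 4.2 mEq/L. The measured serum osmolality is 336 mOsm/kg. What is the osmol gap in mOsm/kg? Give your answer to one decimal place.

43.7 mOsm/kg

Calculated osmolality = 2·Na + glucose/18 + BUN/2.8
= 2·140 + 131/18 + 14/2.8
= 280 + 7.28 + 5
= 292.28 mOsm/kg ≈ 292.3 mOsm/kg
Osmolar gap = measured − calculated = 336 − 292.3 = 43.7 mOsm/kg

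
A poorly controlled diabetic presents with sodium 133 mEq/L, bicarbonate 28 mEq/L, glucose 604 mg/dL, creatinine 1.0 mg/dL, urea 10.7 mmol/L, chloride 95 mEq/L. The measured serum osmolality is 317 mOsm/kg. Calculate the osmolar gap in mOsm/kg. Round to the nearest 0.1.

Calculated osmolality = 2·Na + glucose/18 + urea
= 2·133 + 604/18 + 10.7
= 266 + 33.56 + 10.70
= 310.26 mOsm/kg ≈ 310.3 mOsm/kg
Osmolar gap = measured − calculated = 317 − 310.3 = 6.7 mOsm/kg

6.7 mOsm/kg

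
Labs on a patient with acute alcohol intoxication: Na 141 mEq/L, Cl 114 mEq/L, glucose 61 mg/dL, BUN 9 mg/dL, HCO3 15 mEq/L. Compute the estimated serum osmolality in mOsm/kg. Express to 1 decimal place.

288.6 mOsm/kg

Calculated osmolality = 2·Na + glucose/18 + BUN/2.8
= 2·141 + 61/18 + 9/2.8
= 282 + 3.39 + 3.21
= 288.6 mOsm/kg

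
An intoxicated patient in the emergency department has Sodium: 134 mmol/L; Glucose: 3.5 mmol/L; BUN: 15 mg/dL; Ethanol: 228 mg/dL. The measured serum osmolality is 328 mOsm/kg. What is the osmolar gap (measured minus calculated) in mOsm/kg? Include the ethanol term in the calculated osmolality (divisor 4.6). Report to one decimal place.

1.6 mOsm/kg

Calculated osmolality = 2·Na + glucose + BUN/2.8 + ethanol/4.6
= 2·134 + 3.5 + 15/2.8 + 228/4.6
= 268 + 3.50 + 5.36 + 49.57
= 326.43 mOsm/kg ≈ 326.4 mOsm/kg
Osmolar gap = measured − calculated = 328 − 326.4 = 1.6 mOsm/kg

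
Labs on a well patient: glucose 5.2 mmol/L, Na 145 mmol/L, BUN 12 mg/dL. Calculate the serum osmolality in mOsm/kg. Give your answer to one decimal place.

299.5 mOsm/kg

Calculated osmolality = 2·Na + glucose + BUN/2.8
= 2·145 + 5.2 + 12/2.8
= 290 + 5.20 + 4.29
= 299.49 mOsm/kg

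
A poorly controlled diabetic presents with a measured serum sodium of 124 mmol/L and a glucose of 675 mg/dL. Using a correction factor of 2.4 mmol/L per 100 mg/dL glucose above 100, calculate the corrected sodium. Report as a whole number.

Corrected Na = measured Na + 2.4 · (glucose − 100)/100
= 124 + 2.4 · (675 − 100)/100
= 124 + 13.8
= 137.8 mmol/L

138 mmol/L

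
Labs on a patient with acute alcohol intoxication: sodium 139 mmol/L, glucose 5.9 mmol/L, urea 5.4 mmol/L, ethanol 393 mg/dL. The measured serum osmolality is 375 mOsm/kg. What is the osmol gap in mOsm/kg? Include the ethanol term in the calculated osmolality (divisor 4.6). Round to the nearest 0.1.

0.3 mOsm/kg

Calculated osmolality = 2·Na + glucose + urea + ethanol/4.6
= 2·139 + 5.9 + 5.4 + 393/4.6
= 278 + 5.90 + 5.40 + 85.43
= 374.73 mOsm/kg ≈ 374.7 mOsm/kg
Osmolar gap = measured − calculated = 375 − 374.7 = 0.3 mOsm/kg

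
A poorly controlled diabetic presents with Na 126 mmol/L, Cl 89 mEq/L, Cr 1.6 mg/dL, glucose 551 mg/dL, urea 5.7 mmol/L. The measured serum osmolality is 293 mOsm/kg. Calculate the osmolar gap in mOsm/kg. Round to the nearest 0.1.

Calculated osmolality = 2·Na + glucose/18 + urea
= 2·126 + 551/18 + 5.7
= 252 + 30.61 + 5.70
= 288.31 mOsm/kg ≈ 288.3 mOsm/kg
Osmolar gap = measured − calculated = 293 − 288.3 = 4.7 mOsm/kg

4.7 mOsm/kg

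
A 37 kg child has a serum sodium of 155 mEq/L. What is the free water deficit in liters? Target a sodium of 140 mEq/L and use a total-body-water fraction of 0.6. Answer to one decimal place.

2.4 L

TBW = 0.6 · 37 = 22.2 L
Free water deficit = TBW · (Na/140 − 1)
= 22.2 · (155/140 − 1)
= 22.2 · 0.1071
= 2.38 L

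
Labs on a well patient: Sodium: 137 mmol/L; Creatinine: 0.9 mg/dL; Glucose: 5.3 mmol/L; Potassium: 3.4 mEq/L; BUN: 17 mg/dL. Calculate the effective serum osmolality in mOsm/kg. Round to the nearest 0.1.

279.3 mOsm/kg

Effective osmolality excludes urea (freely permeant across cell membranes):
2·Na + glucose
= 2·137 + 5.3
= 274 + 5.3
= 279.3 mOsm/kg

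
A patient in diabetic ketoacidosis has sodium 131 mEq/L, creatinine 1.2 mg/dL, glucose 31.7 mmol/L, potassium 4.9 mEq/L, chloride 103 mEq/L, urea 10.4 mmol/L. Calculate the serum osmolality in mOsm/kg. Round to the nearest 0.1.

Calculated osmolality = 2·Na + glucose + urea
= 2·131 + 31.7 + 10.4
= 262 + 31.70 + 10.40
= 304.1 mOsm/kg

304.1 mOsm/kg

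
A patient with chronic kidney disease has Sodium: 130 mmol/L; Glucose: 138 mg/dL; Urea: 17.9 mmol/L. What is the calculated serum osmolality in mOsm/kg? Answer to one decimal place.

Calculated osmolality = 2·Na + glucose/18 + urea
= 2·130 + 138/18 + 17.9
= 260 + 7.67 + 17.90
= 285.57 mOsm/kg

285.6 mOsm/kg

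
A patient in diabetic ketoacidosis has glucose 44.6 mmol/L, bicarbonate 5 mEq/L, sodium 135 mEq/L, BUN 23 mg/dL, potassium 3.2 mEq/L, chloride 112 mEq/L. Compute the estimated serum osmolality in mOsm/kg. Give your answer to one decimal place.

322.8 mOsm/kg

Calculated osmolality = 2·Na + glucose + BUN/2.8
= 2·135 + 44.6 + 23/2.8
= 270 + 44.60 + 8.21
= 322.81 mOsm/kg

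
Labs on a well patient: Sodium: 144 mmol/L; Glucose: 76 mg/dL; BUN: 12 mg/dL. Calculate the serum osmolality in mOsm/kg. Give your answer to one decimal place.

Calculated osmolality = 2·Na + glucose/18 + BUN/2.8
= 2·144 + 76/18 + 12/2.8
= 288 + 4.22 + 4.29
= 296.51 mOsm/kg

296.5 mOsm/kg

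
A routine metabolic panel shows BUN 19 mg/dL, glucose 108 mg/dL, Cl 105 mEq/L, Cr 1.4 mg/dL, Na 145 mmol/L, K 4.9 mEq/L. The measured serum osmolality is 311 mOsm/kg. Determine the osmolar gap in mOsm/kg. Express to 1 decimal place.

8.2 mOsm/kg

Calculated osmolality = 2·Na + glucose/18 + BUN/2.8
= 2·145 + 108/18 + 19/2.8
= 290 + 6 + 6.79
= 302.79 mOsm/kg ≈ 302.8 mOsm/kg
Osmolar gap = measured − calculated = 311 − 302.8 = 8.2 mOsm/kg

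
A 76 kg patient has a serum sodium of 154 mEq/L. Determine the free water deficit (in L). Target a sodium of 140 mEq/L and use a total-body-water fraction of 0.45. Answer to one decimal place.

3.4 L

TBW = 0.45 · 76 = 34.2 L
Free water deficit = TBW · (Na/140 − 1)
= 34.2 · (154/140 − 1)
= 34.2 · 0.1
= 3.42 L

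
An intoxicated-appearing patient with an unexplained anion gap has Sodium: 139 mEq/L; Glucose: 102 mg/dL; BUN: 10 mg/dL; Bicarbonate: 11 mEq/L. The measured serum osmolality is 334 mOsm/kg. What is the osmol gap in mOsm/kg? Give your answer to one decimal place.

46.8 mOsm/kg

Calculated osmolality = 2·Na + glucose/18 + BUN/2.8
= 2·139 + 102/18 + 10/2.8
= 278 + 5.67 + 3.57
= 287.24 mOsm/kg ≈ 287.2 mOsm/kg
Osmolar gap = measured − calculated = 334 − 287.2 = 46.8 mOsm/kg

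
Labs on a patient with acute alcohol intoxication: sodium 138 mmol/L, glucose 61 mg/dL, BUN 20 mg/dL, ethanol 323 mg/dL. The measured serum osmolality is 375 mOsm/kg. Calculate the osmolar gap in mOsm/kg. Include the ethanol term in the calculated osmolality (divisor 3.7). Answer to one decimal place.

1.2 mOsm/kg

Calculated osmolality = 2·Na + glucose/18 + BUN/2.8 + ethanol/3.7
= 2·138 + 61/18 + 20/2.8 + 323/3.7
= 276 + 3.39 + 7.14 + 87.30
= 373.83 mOsm/kg ≈ 373.8 mOsm/kg
Osmolar gap = measured − calculated = 375 − 373.8 = 1.2 mOsm/kg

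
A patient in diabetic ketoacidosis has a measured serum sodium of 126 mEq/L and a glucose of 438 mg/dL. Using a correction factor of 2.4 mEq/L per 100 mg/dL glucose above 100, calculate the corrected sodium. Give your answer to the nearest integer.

Corrected Na = measured Na + 2.4 · (glucose − 100)/100
= 126 + 2.4 · (438 − 100)/100
= 126 + 8.1
= 134.1 mEq/L

134 mEq/L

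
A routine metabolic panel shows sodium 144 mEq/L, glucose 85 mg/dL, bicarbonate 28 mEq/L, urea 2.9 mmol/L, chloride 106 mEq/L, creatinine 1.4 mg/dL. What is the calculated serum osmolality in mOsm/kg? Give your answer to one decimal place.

295.6 mOsm/kg

Calculated osmolality = 2·Na + glucose/18 + urea
= 2·144 + 85/18 + 2.9
= 288 + 4.72 + 2.90
= 295.62 mOsm/kg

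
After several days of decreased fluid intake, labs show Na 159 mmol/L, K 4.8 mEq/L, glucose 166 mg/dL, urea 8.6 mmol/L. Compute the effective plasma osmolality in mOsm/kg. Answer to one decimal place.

Effective osmolality excludes urea (freely permeant across cell membranes):
2·Na + glucose/18
= 2·159 + 166/18
= 318 + 9.22
= 327.22 mOsm/kg

327.2 mOsm/kg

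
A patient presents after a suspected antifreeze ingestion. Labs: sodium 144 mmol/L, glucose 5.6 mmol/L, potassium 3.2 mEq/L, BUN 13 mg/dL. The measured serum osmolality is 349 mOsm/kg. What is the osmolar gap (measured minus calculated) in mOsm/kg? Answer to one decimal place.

50.8 mOsm/kg

Calculated osmolality = 2·Na + glucose + BUN/2.8
= 2·144 + 5.6 + 13/2.8
= 288 + 5.60 + 4.64
= 298.24 mOsm/kg ≈ 298.2 mOsm/kg
Osmolar gap = measured − calculated = 349 − 298.2 = 50.8 mOsm/kg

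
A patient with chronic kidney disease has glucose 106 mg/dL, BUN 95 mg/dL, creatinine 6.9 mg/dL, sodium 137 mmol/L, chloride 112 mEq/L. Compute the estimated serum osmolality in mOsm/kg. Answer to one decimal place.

Calculated osmolality = 2·Na + glucose/18 + BUN/2.8
= 2·137 + 106/18 + 95/2.8
= 274 + 5.89 + 33.93
= 313.82 mOsm/kg

313.8 mOsm/kg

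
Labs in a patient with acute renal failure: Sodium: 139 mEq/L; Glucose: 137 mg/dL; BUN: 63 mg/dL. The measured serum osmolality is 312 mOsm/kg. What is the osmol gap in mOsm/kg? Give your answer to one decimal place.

3.9 mOsm/kg

Calculated osmolality = 2·Na + glucose/18 + BUN/2.8
= 2·139 + 137/18 + 63/2.8
= 278 + 7.61 + 22.50
= 308.11 mOsm/kg ≈ 308.1 mOsm/kg
Osmolar gap = measured − calculated = 312 − 308.1 = 3.9 mOsm/kg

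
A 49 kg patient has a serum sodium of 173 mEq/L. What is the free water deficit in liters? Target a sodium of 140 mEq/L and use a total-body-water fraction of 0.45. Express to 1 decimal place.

5.2 L

TBW = 0.45 · 49 = 22.05 L
Free water deficit = TBW · (Na/140 − 1)
= 22.05 · (173/140 − 1)
= 22.05 · 0.2357
= 5.2 L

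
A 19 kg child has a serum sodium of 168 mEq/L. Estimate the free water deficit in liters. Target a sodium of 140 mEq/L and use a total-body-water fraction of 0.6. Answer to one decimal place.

2.3 L

TBW = 0.6 · 19 = 11.4 L
Free water deficit = TBW · (Na/140 − 1)
= 11.4 · (168/140 − 1)
= 11.4 · 0.2
= 2.28 L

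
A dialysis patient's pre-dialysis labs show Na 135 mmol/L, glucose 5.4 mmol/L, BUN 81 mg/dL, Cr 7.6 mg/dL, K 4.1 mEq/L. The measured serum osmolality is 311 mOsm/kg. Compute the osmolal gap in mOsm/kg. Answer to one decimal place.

Calculated osmolality = 2·Na + glucose + BUN/2.8
= 2·135 + 5.4 + 81/2.8
= 270 + 5.40 + 28.93
= 304.33 mOsm/kg ≈ 304.3 mOsm/kg
Osmolar gap = measured − calculated = 311 − 304.3 = 6.7 mOsm/kg

6.7 mOsm/kg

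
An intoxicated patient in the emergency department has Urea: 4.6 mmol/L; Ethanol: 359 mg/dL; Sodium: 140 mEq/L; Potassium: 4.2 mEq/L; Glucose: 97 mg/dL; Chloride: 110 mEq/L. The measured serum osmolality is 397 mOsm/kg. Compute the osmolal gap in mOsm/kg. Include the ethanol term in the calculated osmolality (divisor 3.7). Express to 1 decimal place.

Calculated osmolality = 2·Na + glucose/18 + urea + ethanol/3.7
= 2·140 + 97/18 + 4.6 + 359/3.7
= 280 + 5.39 + 4.60 + 97.03
= 387.02 mOsm/kg ≈ 387.0 mOsm/kg
Osmolar gap = measured − calculated = 397 − 387.0 = 10.0 mOsm/kg

10.0 mOsm/kg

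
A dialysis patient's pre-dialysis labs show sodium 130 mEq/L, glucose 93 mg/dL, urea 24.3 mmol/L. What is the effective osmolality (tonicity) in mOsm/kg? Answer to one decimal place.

Effective osmolality excludes urea (freely permeant across cell membranes):
2·Na + glucose/18
= 2·130 + 93/18
= 260 + 5.17
= 265.17 mOsm/kg

265.2 mOsm/kg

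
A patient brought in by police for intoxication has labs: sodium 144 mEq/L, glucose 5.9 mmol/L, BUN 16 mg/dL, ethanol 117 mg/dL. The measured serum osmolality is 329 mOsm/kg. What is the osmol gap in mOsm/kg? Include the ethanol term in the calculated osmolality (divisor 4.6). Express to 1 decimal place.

4.0 mOsm/kg

Calculated osmolality = 2·Na + glucose + BUN/2.8 + ethanol/4.6
= 2·144 + 5.9 + 16/2.8 + 117/4.6
= 288 + 5.90 + 5.71 + 25.43
= 325.04 mOsm/kg ≈ 325.0 mOsm/kg
Osmolar gap = measured − calculated = 329 − 325.0 = 4.0 mOsm/kg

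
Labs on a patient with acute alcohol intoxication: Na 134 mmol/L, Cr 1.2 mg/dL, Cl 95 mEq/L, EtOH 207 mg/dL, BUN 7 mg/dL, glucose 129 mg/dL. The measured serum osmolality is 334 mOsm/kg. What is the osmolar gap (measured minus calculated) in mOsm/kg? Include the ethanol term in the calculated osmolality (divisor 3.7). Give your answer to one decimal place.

0.4 mOsm/kg

Calculated osmolality = 2·Na + glucose/18 + BUN/2.8 + ethanol/3.7
= 2·134 + 129/18 + 7/2.8 + 207/3.7
= 268 + 7.17 + 2.50 + 55.95
= 333.62 mOsm/kg ≈ 333.6 mOsm/kg
Osmolar gap = measured − calculated = 334 − 333.6 = 0.4 mOsm/kg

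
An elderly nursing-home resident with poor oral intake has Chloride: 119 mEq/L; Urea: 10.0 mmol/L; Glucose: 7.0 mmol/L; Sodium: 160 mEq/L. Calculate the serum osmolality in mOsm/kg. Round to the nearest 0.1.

Calculated osmolality = 2·Na + glucose + urea
= 2·160 + 7 + 10
= 320 + 7 + 10
= 337 mOsm/kg

337.0 mOsm/kg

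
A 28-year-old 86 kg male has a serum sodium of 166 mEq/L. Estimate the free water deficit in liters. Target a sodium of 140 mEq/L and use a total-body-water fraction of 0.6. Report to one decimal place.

9.6 L

TBW = 0.6 · 86 = 51.6 L
Free water deficit = TBW · (Na/140 − 1)
= 51.6 · (166/140 − 1)
= 51.6 · 0.1857
= 9.58 L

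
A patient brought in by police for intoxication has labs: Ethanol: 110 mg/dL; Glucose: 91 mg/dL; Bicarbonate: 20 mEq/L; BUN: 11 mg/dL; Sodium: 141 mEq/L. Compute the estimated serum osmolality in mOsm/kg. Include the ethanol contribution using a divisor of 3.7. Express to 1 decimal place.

Calculated osmolality = 2·Na + glucose/18 + BUN/2.8 + ethanol/3.7
= 2·141 + 91/18 + 11/2.8 + 110/3.7
= 282 + 5.06 + 3.93 + 29.73
= 320.72 mOsm/kg

320.7 mOsm/kg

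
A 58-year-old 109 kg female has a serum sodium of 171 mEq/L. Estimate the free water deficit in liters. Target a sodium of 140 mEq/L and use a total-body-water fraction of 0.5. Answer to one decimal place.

TBW = 0.5 · 109 = 54.5 L
Free water deficit = TBW · (Na/140 − 1)
= 54.5 · (171/140 − 1)
= 54.5 · 0.2214
= 12.07 L

12.1 L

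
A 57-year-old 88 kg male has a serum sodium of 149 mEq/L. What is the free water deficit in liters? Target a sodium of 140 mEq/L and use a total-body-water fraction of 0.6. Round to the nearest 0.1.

TBW = 0.6 · 88 = 52.8 L
Free water deficit = TBW · (Na/140 − 1)
= 52.8 · (149/140 − 1)
= 52.8 · 0.0643
= 3.4 L

3.4 L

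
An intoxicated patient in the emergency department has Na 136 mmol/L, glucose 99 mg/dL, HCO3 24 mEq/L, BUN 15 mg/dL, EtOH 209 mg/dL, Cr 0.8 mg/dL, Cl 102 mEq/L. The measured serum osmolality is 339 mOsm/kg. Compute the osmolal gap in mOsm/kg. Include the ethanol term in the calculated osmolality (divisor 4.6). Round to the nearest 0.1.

10.7 mOsm/kg

Calculated osmolality = 2·Na + glucose/18 + BUN/2.8 + ethanol/4.6
= 2·136 + 99/18 + 15/2.8 + 209/4.6
= 272 + 5.50 + 5.36 + 45.43
= 328.29 mOsm/kg ≈ 328.3 mOsm/kg
Osmolar gap = measured − calculated = 339 − 328.3 = 10.7 mOsm/kg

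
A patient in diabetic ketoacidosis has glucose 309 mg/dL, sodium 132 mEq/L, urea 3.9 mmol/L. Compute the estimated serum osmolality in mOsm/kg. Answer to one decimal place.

Calculated osmolality = 2·Na + glucose/18 + urea
= 2·132 + 309/18 + 3.9
= 264 + 17.17 + 3.90
= 285.07 mOsm/kg

285.1 mOsm/kg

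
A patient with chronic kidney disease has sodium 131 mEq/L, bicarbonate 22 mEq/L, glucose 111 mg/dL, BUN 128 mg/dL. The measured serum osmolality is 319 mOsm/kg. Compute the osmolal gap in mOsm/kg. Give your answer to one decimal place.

Calculated osmolality = 2·Na + glucose/18 + BUN/2.8
= 2·131 + 111/18 + 128/2.8
= 262 + 6.17 + 45.71
= 313.88 mOsm/kg ≈ 313.9 mOsm/kg
Osmolar gap = measured − calculated = 319 − 313.9 = 5.1 mOsm/kg

5.1 mOsm/kg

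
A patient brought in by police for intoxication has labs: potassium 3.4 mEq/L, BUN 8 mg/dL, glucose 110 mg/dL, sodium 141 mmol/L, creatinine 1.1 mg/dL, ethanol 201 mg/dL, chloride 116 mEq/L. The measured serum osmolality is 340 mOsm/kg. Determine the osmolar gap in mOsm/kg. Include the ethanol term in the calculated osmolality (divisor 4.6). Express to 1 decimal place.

Calculated osmolality = 2·Na + glucose/18 + BUN/2.8 + ethanol/4.6
= 2·141 + 110/18 + 8/2.8 + 201/4.6
= 282 + 6.11 + 2.86 + 43.70
= 334.67 mOsm/kg ≈ 334.7 mOsm/kg
Osmolar gap = measured − calculated = 340 − 334.7 = 5.3 mOsm/kg

5.3 mOsm/kg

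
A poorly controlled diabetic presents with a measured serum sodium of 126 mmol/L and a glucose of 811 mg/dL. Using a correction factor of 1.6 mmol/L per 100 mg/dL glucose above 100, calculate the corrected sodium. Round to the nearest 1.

Corrected Na = measured Na + 1.6 · (glucose − 100)/100
= 126 + 1.6 · (811 − 100)/100
= 126 + 11.4
= 137.4 mmol/L

137 mmol/L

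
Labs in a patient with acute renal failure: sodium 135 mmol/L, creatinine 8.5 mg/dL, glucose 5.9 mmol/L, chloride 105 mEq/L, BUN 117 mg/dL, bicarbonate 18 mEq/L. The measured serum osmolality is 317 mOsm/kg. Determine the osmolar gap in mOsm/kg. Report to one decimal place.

-0.7 mOsm/kg

Calculated osmolality = 2·Na + glucose + BUN/2.8
= 2·135 + 5.9 + 117/2.8
= 270 + 5.90 + 41.79
= 317.69 mOsm/kg ≈ 317.7 mOsm/kg
Osmolar gap = measured − calculated = 317 − 317.7 = -0.7 mOsm/kg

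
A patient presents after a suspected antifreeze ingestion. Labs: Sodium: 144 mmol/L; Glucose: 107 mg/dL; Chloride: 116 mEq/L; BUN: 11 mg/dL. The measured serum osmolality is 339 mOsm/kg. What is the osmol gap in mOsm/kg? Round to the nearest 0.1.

Calculated osmolality = 2·Na + glucose/18 + BUN/2.8
= 2·144 + 107/18 + 11/2.8
= 288 + 5.94 + 3.93
= 297.87 mOsm/kg ≈ 297.9 mOsm/kg
Osmolar gap = measured − calculated = 339 − 297.9 = 41.1 mOsm/kg

41.1 mOsm/kg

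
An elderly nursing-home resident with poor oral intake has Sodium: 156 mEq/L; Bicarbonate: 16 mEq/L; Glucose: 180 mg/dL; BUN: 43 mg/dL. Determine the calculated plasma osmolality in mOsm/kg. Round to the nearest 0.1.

Calculated osmolality = 2·Na + glucose/18 + BUN/2.8
= 2·156 + 180/18 + 43/2.8
= 312 + 10 + 15.36
= 337.36 mOsm/kg

337.4 mOsm/kg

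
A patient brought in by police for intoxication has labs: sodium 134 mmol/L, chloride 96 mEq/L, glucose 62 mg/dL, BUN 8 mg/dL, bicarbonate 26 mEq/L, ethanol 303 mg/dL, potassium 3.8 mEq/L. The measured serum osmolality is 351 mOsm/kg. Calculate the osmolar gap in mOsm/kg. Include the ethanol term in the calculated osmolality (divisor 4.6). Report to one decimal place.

10.8 mOsm/kg

Calculated osmolality = 2·Na + glucose/18 + BUN/2.8 + ethanol/4.6
= 2·134 + 62/18 + 8/2.8 + 303/4.6
= 268 + 3.44 + 2.86 + 65.87
= 340.17 mOsm/kg ≈ 340.2 mOsm/kg
Osmolar gap = measured − calculated = 351 − 340.2 = 10.8 mOsm/kg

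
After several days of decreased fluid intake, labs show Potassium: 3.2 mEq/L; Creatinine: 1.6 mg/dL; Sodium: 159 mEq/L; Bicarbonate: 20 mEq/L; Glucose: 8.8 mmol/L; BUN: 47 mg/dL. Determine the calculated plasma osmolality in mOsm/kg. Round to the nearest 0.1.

Calculated osmolality = 2·Na + glucose + BUN/2.8
= 2·159 + 8.8 + 47/2.8
= 318 + 8.80 + 16.79
= 343.59 mOsm/kg

343.6 mOsm/kg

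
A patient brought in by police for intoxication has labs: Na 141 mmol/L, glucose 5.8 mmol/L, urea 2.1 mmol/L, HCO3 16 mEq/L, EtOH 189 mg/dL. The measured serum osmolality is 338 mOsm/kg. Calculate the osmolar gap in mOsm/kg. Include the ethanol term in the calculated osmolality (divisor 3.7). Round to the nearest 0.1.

Calculated osmolality = 2·Na + glucose + urea + ethanol/3.7
= 2·141 + 5.8 + 2.1 + 189/3.7
= 282 + 5.80 + 2.10 + 51.08
= 340.98 mOsm/kg ≈ 341.0 mOsm/kg
Osmolar gap = measured − calculated = 338 − 341.0 = -3.0 mOsm/kg

-3.0 mOsm/kg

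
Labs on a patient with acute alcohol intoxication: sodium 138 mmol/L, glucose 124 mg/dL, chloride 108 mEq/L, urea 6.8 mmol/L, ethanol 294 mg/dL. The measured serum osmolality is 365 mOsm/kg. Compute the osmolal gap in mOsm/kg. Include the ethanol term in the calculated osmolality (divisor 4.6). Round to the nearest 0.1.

Calculated osmolality = 2·Na + glucose/18 + urea + ethanol/4.6
= 2·138 + 124/18 + 6.8 + 294/4.6
= 276 + 6.89 + 6.80 + 63.91
= 353.6 mOsm/kg ≈ 353.6 mOsm/kg
Osmolar gap = measured − calculated = 365 − 353.6 = 11.4 mOsm/kg

11.4 mOsm/kg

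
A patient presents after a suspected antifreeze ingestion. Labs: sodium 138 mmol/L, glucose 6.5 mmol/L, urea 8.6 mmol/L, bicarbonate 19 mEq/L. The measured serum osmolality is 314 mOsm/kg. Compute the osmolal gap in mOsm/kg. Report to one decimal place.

Calculated osmolality = 2·Na + glucose + urea
= 2·138 + 6.5 + 8.6
= 276 + 6.50 + 8.60
= 291.1 mOsm/kg ≈ 291.1 mOsm/kg
Osmolar gap = measured − calculated = 314 − 291.1 = 22.9 mOsm/kg

22.9 mOsm/kg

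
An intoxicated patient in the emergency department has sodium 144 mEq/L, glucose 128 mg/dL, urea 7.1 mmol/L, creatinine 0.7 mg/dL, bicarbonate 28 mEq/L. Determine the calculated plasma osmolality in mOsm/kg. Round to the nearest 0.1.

302.2 mOsm/kg

Calculated osmolality = 2·Na + glucose/18 + urea
= 2·144 + 128/18 + 7.1
= 288 + 7.11 + 7.10
= 302.21 mOsm/kg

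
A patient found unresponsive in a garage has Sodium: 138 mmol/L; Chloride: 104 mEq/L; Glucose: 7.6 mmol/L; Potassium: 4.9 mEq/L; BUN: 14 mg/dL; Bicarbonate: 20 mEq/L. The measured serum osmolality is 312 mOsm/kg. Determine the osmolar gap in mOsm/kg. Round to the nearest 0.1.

Calculated osmolality = 2·Na + glucose + BUN/2.8
= 2·138 + 7.6 + 14/2.8
= 276 + 7.60 + 5
= 288.6 mOsm/kg ≈ 288.6 mOsm/kg
Osmolar gap = measured − calculated = 312 − 288.6 = 23.4 mOsm/kg

23.4 mOsm/kg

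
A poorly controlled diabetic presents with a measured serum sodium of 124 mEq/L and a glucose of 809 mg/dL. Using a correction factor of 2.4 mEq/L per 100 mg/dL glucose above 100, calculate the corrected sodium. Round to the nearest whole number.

141 mEq/L

Corrected Na = measured Na + 2.4 · (glucose − 100)/100
= 124 + 2.4 · (809 − 100)/100
= 124 + 17
= 141 mEq/L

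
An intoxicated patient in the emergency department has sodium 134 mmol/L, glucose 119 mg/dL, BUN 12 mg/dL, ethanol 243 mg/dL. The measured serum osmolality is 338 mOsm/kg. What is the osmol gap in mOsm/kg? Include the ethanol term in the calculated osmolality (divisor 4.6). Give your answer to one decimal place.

6.3 mOsm/kg

Calculated osmolality = 2·Na + glucose/18 + BUN/2.8 + ethanol/4.6
= 2·134 + 119/18 + 12/2.8 + 243/4.6
= 268 + 6.61 + 4.29 + 52.83
= 331.73 mOsm/kg ≈ 331.7 mOsm/kg
Osmolar gap = measured − calculated = 338 − 331.7 = 6.3 mOsm/kg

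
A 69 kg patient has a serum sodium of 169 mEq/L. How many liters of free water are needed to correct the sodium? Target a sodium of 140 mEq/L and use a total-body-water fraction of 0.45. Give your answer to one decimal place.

6.4 L

TBW = 0.45 · 69 = 31.05 L
Free water deficit = TBW · (Na/140 − 1)
= 31.05 · (169/140 − 1)
= 31.05 · 0.2071
= 6.43 L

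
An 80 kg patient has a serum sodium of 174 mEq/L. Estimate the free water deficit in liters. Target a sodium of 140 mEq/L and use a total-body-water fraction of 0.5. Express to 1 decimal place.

9.7 L

TBW = 0.5 · 80 = 40 L
Free water deficit = TBW · (Na/140 − 1)
= 40 · (174/140 − 1)
= 40 · 0.2429
= 9.72 L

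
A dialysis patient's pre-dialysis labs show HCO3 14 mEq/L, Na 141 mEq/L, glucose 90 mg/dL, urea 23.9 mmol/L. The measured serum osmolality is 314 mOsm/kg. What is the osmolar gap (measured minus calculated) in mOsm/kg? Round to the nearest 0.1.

3.1 mOsm/kg

Calculated osmolality = 2·Na + glucose/18 + urea
= 2·141 + 90/18 + 23.9
= 282 + 5 + 23.90
= 310.9 mOsm/kg ≈ 310.9 mOsm/kg
Osmolar gap = measured − calculated = 314 − 310.9 = 3.1 mOsm/kg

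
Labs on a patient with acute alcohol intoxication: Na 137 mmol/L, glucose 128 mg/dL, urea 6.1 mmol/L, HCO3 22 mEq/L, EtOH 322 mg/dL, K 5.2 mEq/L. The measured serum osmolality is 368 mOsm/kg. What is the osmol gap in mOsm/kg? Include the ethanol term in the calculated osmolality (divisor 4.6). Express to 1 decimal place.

Calculated osmolality = 2·Na + glucose/18 + urea + ethanol/4.6
= 2·137 + 128/18 + 6.1 + 322/4.6
= 274 + 7.11 + 6.10 + 70
= 357.21 mOsm/kg ≈ 357.2 mOsm/kg
Osmolar gap = measured − calculated = 368 − 357.2 = 10.8 mOsm/kg

10.8 mOsm/kg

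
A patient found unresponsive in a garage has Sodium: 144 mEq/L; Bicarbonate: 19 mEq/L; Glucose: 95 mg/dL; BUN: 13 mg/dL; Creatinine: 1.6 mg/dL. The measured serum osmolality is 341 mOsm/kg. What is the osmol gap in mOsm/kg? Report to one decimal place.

43.1 mOsm/kg

Calculated osmolality = 2·Na + glucose/18 + BUN/2.8
= 2·144 + 95/18 + 13/2.8
= 288 + 5.28 + 4.64
= 297.92 mOsm/kg ≈ 297.9 mOsm/kg
Osmolar gap = measured − calculated = 341 − 297.9 = 43.1 mOsm/kg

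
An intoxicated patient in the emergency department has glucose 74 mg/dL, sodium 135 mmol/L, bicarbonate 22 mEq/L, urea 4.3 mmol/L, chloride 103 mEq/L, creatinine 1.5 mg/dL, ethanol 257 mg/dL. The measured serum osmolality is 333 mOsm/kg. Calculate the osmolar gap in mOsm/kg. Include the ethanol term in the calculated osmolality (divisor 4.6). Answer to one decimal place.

-1.3 mOsm/kg

Calculated osmolality = 2·Na + glucose/18 + urea + ethanol/4.6
= 2·135 + 74/18 + 4.3 + 257/4.6
= 270 + 4.11 + 4.30 + 55.87
= 334.28 mOsm/kg ≈ 334.3 mOsm/kg
Osmolar gap = measured − calculated = 333 − 334.3 = -1.3 mOsm/kg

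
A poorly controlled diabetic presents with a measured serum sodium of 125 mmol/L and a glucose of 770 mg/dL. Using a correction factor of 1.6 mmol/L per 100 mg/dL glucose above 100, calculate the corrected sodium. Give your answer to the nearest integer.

136 mmol/L

Corrected Na = measured Na + 1.6 · (glucose − 100)/100
= 125 + 1.6 · (770 − 100)/100
= 125 + 10.7
= 135.7 mmol/L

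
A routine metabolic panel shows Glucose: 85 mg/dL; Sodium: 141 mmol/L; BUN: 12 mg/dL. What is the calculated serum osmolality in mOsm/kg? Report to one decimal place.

291.0 mOsm/kg

Calculated osmolality = 2·Na + glucose/18 + BUN/2.8
= 2·141 + 85/18 + 12/2.8
= 282 + 4.72 + 4.29
= 291.01 mOsm/kg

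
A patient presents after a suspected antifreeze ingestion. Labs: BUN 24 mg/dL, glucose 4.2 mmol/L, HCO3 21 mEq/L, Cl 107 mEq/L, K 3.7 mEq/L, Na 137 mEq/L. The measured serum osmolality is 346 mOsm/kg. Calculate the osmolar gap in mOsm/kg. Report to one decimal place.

Calculated osmolality = 2·Na + glucose + BUN/2.8
= 2·137 + 4.2 + 24/2.8
= 274 + 4.20 + 8.57
= 286.77 mOsm/kg ≈ 286.8 mOsm/kg
Osmolar gap = measured − calculated = 346 − 286.8 = 59.2 mOsm/kg

59.2 mOsm/kg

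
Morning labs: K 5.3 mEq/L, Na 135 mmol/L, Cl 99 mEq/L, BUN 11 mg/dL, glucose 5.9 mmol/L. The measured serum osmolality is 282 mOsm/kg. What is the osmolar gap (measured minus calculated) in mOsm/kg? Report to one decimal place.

Calculated osmolality = 2·Na + glucose + BUN/2.8
= 2·135 + 5.9 + 11/2.8
= 270 + 5.90 + 3.93
= 279.83 mOsm/kg ≈ 279.8 mOsm/kg
Osmolar gap = measured − calculated = 282 − 279.8 = 2.2 mOsm/kg

2.2 mOsm/kg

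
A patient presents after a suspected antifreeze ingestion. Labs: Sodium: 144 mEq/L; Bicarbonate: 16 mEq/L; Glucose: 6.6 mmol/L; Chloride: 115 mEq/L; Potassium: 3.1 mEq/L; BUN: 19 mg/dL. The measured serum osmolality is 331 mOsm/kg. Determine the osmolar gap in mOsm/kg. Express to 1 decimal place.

29.6 mOsm/kg

Calculated osmolality = 2·Na + glucose + BUN/2.8
= 2·144 + 6.6 + 19/2.8
= 288 + 6.60 + 6.79
= 301.39 mOsm/kg ≈ 301.4 mOsm/kg
Osmolar gap = measured − calculated = 331 − 301.4 = 29.6 mOsm/kg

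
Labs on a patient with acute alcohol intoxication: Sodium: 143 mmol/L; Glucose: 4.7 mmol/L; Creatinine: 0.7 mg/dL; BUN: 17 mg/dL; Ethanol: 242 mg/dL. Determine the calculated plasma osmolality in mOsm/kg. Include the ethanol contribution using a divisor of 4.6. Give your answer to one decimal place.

349.4 mOsm/kg

Calculated osmolality = 2·Na + glucose + BUN/2.8 + ethanol/4.6
= 2·143 + 4.7 + 17/2.8 + 242/4.6
= 286 + 4.70 + 6.07 + 52.61
= 349.38 mOsm/kg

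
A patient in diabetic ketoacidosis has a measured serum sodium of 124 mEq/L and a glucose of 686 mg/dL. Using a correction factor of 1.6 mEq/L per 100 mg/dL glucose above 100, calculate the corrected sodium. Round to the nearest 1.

133 mEq/L

Corrected Na = measured Na + 1.6 · (glucose − 100)/100
= 124 + 1.6 · (686 − 100)/100
= 124 + 9.4
= 133.4 mEq/L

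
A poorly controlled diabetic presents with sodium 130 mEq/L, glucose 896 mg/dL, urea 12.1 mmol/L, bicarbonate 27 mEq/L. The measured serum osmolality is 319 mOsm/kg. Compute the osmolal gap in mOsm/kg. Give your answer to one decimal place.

-2.9 mOsm/kg

Calculated osmolality = 2·Na + glucose/18 + urea
= 2·130 + 896/18 + 12.1
= 260 + 49.78 + 12.10
= 321.88 mOsm/kg ≈ 321.9 mOsm/kg
Osmolar gap = measured − calculated = 319 − 321.9 = -2.9 mOsm/kg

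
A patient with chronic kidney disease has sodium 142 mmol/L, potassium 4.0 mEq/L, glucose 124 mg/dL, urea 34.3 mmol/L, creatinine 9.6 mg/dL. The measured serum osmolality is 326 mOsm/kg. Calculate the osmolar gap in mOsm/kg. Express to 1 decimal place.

0.8 mOsm/kg

Calculated osmolality = 2·Na + glucose/18 + urea
= 2·142 + 124/18 + 34.3
= 284 + 6.89 + 34.30
= 325.19 mOsm/kg ≈ 325.2 mOsm/kg
Osmolar gap = measured − calculated = 326 − 325.2 = 0.8 mOsm/kg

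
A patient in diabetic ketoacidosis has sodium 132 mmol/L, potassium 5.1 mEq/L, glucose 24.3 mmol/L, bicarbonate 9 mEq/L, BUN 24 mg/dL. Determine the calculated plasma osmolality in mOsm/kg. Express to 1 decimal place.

Calculated osmolality = 2·Na + glucose + BUN/2.8
= 2·132 + 24.3 + 24/2.8
= 264 + 24.30 + 8.57
= 296.87 mOsm/kg

296.9 mOsm/kg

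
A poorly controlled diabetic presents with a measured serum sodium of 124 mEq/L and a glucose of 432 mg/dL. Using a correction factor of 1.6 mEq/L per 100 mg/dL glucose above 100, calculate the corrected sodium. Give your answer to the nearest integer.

129 mEq/L

Corrected Na = measured Na + 1.6 · (glucose − 100)/100
= 124 + 1.6 · (432 − 100)/100
= 124 + 5.3
= 129.3 mEq/L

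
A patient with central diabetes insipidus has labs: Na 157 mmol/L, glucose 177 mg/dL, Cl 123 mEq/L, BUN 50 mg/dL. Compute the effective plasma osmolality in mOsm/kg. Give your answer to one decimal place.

Effective osmolality excludes urea (freely permeant across cell membranes):
2·Na + glucose/18
= 2·157 + 177/18
= 314 + 9.83
= 323.83 mOsm/kg

323.8 mOsm/kg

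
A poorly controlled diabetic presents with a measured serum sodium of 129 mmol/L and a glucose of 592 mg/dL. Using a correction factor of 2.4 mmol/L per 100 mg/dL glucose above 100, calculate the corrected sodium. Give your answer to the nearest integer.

141 mmol/L

Corrected Na = measured Na + 2.4 · (glucose − 100)/100
= 129 + 2.4 · (592 − 100)/100
= 129 + 11.8
= 140.8 mmol/L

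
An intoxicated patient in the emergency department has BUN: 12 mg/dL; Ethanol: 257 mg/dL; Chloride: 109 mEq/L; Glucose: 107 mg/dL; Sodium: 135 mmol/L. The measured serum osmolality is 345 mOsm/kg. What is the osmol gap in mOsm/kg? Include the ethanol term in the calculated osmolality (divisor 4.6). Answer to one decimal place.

8.9 mOsm/kg

Calculated osmolality = 2·Na + glucose/18 + BUN/2.8 + ethanol/4.6
= 2·135 + 107/18 + 12/2.8 + 257/4.6
= 270 + 5.94 + 4.29 + 55.87
= 336.1 mOsm/kg ≈ 336.1 mOsm/kg
Osmolar gap = measured − calculated = 345 − 336.1 = 8.9 mOsm/kg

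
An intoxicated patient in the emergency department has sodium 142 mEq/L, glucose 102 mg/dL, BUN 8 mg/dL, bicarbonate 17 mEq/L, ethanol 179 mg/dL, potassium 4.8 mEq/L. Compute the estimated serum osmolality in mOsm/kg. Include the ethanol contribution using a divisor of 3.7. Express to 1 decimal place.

Calculated osmolality = 2·Na + glucose/18 + BUN/2.8 + ethanol/3.7
= 2·142 + 102/18 + 8/2.8 + 179/3.7
= 284 + 5.67 + 2.86 + 48.38
= 340.91 mOsm/kg

340.9 mOsm/kg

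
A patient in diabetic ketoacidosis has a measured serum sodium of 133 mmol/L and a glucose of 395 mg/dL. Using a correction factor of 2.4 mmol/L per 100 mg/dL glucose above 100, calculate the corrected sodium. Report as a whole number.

140 mmol/L

Corrected Na = measured Na + 2.4 · (glucose − 100)/100
= 133 + 2.4 · (395 − 100)/100
= 133 + 7.1
= 140.1 mmol/L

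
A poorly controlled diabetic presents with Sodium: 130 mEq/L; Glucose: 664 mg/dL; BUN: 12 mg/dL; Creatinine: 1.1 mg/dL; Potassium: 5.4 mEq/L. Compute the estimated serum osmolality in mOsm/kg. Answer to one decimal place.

Calculated osmolality = 2·Na + glucose/18 + BUN/2.8
= 2·130 + 664/18 + 12/2.8
= 260 + 36.89 + 4.29
= 301.18 mOsm/kg

301.2 mOsm/kg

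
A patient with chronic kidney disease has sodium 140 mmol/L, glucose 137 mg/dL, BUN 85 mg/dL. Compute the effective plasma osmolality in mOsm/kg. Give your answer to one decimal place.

287.6 mOsm/kg

Effective osmolality excludes urea (freely permeant across cell membranes):
2·Na + glucose/18
= 2·140 + 137/18
= 280 + 7.61
= 287.61 mOsm/kg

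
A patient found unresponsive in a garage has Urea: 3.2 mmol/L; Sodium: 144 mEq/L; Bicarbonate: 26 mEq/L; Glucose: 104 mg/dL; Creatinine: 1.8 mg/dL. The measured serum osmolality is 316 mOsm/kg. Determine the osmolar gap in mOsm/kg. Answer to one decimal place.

19.0 mOsm/kg

Calculated osmolality = 2·Na + glucose/18 + urea
= 2·144 + 104/18 + 3.2
= 288 + 5.78 + 3.20
= 296.98 mOsm/kg ≈ 297.0 mOsm/kg
Osmolar gap = measured − calculated = 316 − 297.0 = 19.0 mOsm/kg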